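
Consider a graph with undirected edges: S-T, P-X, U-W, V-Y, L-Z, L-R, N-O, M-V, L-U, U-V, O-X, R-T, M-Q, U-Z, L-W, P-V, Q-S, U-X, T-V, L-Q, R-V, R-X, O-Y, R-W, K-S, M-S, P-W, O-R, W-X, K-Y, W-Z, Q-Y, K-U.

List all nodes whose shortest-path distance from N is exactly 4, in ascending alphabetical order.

M, S, Z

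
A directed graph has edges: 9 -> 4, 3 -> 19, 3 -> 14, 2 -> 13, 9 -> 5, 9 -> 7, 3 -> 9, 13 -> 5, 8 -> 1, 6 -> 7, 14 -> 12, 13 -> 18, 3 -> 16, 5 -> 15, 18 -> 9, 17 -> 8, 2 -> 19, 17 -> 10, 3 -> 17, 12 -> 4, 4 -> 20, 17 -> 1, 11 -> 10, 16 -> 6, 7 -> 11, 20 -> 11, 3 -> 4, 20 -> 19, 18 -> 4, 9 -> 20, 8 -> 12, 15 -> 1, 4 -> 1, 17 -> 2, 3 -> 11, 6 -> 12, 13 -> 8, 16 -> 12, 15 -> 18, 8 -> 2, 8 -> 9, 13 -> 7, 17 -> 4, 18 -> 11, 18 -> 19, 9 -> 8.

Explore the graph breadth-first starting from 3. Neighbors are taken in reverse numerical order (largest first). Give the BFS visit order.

3 → 19 → 17 → 16 → 14 → 11 → 9 → 4 → 10 → 8 → 2 → 1 → 12 → 6 → 20 → 7 → 5 → 13 → 15 → 18

Visit 3; enqueue 19, 17, 16, 14, 11, 9, 4 → queue [19, 17, 16, 14, 11, 9, 4]
Visit 19 → queue [17, 16, 14, 11, 9, 4]
Visit 17; enqueue 10, 8, 2, 1 → queue [16, 14, 11, 9, 4, 10, 8, 2, 1]
Visit 16; enqueue 12, 6 → queue [14, 11, 9, 4, 10, 8, 2, 1, 12, 6]
Visit 14 → queue [11, 9, 4, 10, 8, 2, 1, 12, 6]
Visit 11 → queue [9, 4, 10, 8, 2, 1, 12, 6]
Visit 9; enqueue 20, 7, 5 → queue [4, 10, 8, 2, 1, 12, 6, 20, 7, 5]
Visit 4 → queue [10, 8, 2, 1, 12, 6, 20, 7, 5]
Visit 10 → queue [8, 2, 1, 12, 6, 20, 7, 5]
Visit 8 → queue [2, 1, 12, 6, 20, 7, 5]
Visit 2; enqueue 13 → queue [1, 12, 6, 20, 7, 5, 13]
Visit 1 → queue [12, 6, 20, 7, 5, 13]
Visit 12 → queue [6, 20, 7, 5, 13]
Visit 6 → queue [20, 7, 5, 13]
Visit 20 → queue [7, 5, 13]
Visit 7 → queue [5, 13]
Visit 5; enqueue 15 → queue [13, 15]
Visit 13; enqueue 18 → queue [15, 18]
Visit 15 → queue [18]
Visit 18 → queue []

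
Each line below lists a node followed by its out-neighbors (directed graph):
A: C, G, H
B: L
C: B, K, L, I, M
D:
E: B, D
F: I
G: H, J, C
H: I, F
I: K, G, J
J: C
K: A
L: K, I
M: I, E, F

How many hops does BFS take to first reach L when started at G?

2

Level 0: G
Level 1: C, H, J
Level 2: B, F, I, K, L, M
Level 3: A, E
Level 4: D
L first appears at level 2.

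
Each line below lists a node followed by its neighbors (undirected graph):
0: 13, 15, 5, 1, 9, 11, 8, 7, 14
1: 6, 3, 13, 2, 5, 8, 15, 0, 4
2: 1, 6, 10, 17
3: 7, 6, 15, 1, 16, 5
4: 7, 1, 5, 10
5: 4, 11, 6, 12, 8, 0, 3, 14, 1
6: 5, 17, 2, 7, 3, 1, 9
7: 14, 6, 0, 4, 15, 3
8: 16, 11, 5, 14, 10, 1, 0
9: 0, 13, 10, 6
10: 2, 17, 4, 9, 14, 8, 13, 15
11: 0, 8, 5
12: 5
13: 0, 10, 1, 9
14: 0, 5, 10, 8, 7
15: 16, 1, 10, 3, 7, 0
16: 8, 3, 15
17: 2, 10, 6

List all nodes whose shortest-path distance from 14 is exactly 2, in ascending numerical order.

1, 2, 3, 4, 6, 9, 11, 12, 13, 15, 16, 17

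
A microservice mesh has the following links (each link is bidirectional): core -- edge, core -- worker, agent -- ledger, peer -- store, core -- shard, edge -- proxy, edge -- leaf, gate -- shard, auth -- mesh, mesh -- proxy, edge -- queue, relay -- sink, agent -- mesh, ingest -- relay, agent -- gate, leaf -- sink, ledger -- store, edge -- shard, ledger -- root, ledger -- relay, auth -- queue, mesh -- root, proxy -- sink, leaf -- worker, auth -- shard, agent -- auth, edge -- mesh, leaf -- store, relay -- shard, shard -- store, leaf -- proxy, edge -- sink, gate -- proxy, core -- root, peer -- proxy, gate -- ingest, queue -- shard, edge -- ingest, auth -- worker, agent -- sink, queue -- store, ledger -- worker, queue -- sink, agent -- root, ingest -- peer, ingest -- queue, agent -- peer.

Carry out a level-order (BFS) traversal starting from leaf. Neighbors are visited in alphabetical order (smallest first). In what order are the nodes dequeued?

leaf → edge → proxy → sink → store → worker → core → ingest → mesh → queue → shard → gate → peer → agent → relay → ledger → auth → root

Visit leaf; enqueue edge, proxy, sink, store, worker → queue [edge, proxy, sink, store, worker]
Visit edge; enqueue core, ingest, mesh, queue, shard → queue [proxy, sink, store, worker, core, ingest, mesh, queue, shard]
Visit proxy; enqueue gate, peer → queue [sink, store, worker, core, ingest, mesh, queue, shard, gate, peer]
Visit sink; enqueue agent, relay → queue [store, worker, core, ingest, mesh, queue, shard, gate, peer, agent, relay]
Visit store; enqueue ledger → queue [worker, core, ingest, mesh, queue, shard, gate, peer, agent, relay, ledger]
Visit worker; enqueue auth → queue [core, ingest, mesh, queue, shard, gate, peer, agent, relay, ledger, auth]
Visit core; enqueue root → queue [ingest, mesh, queue, shard, gate, peer, agent, relay, ledger, auth, root]
Visit ingest → queue [mesh, queue, shard, gate, peer, agent, relay, ledger, auth, root]
Visit mesh → queue [queue, shard, gate, peer, agent, relay, ledger, auth, root]
Visit queue → queue [shard, gate, peer, agent, relay, ledger, auth, root]
Visit shard → queue [gate, peer, agent, relay, ledger, auth, root]
Visit gate → queue [peer, agent, relay, ledger, auth, root]
Visit peer → queue [agent, relay, ledger, auth, root]
Visit agent → queue [relay, ledger, auth, root]
Visit relay → queue [ledger, auth, root]
Visit ledger → queue [auth, root]
Visit auth → queue [root]
Visit root → queue []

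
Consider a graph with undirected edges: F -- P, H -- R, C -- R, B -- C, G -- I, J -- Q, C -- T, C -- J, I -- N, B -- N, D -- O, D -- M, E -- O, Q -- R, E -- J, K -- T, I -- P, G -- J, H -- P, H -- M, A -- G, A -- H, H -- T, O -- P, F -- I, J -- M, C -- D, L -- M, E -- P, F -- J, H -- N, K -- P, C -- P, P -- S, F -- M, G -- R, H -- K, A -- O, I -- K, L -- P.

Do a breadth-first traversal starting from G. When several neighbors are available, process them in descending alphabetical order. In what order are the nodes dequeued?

G -> R -> J -> I -> A -> Q -> H -> C -> M -> F -> E -> P -> N -> K -> O -> T -> D -> B -> L -> S

Visit G; enqueue R, J, I, A → queue [R, J, I, A]
Visit R; enqueue Q, H, C → queue [J, I, A, Q, H, C]
Visit J; enqueue M, F, E → queue [I, A, Q, H, C, M, F, E]
Visit I; enqueue P, N, K → queue [A, Q, H, C, M, F, E, P, N, K]
Visit A; enqueue O → queue [Q, H, C, M, F, E, P, N, K, O]
Visit Q → queue [H, C, M, F, E, P, N, K, O]
Visit H; enqueue T → queue [C, M, F, E, P, N, K, O, T]
Visit C; enqueue D, B → queue [M, F, E, P, N, K, O, T, D, B]
Visit M; enqueue L → queue [F, E, P, N, K, O, T, D, B, L]
Visit F → queue [E, P, N, K, O, T, D, B, L]
Visit E → queue [P, N, K, O, T, D, B, L]
Visit P; enqueue S → queue [N, K, O, T, D, B, L, S]
Visit N → queue [K, O, T, D, B, L, S]
Visit K → queue [O, T, D, B, L, S]
Visit O → queue [T, D, B, L, S]
Visit T → queue [D, B, L, S]
Visit D → queue [B, L, S]
Visit B → queue [L, S]
Visit L → queue [S]
Visit S → queue []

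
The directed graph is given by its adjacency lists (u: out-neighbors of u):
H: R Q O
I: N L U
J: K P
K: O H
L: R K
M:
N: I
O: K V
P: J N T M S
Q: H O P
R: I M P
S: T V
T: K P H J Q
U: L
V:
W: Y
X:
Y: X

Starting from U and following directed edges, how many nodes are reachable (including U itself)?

15

BFS from U visits: U, L, R, K, I, M, P, O, H, N, J, T, S, V, Q
Reachable nodes: 15 of 18 total.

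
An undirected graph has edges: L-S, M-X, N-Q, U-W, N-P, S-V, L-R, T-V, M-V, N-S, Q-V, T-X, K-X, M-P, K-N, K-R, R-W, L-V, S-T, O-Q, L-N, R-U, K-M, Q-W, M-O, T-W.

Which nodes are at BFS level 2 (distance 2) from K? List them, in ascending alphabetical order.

L, O, P, Q, S, T, U, V, W

Level 0: K
Level 1: M, N, R, X
Level 2: L, O, P, Q, S, T, U, V, W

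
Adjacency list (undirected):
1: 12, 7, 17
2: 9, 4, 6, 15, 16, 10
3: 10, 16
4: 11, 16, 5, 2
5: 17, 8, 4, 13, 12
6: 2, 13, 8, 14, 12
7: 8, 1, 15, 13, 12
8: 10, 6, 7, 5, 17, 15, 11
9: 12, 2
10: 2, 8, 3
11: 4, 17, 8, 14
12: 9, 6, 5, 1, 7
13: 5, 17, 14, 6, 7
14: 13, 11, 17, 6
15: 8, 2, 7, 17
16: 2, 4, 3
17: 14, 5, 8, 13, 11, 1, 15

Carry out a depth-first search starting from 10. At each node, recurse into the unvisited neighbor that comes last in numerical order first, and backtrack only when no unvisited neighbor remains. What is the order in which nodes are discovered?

10, 8, 17, 15, 7, 13, 14, 11, 4, 16, 3, 2, 9, 12, 6, 5, 1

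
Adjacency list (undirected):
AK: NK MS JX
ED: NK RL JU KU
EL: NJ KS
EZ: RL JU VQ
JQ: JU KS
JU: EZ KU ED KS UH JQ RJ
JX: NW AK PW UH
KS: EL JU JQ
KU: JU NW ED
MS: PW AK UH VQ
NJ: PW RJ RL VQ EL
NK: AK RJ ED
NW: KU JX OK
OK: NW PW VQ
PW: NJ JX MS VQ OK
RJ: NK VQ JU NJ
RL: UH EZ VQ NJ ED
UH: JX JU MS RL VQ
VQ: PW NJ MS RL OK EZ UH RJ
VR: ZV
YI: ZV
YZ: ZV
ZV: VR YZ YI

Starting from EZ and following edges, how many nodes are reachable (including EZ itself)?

19

BFS from EZ visits: EZ, JU, RL, VQ, ED, JQ, KS, KU, RJ, UH, NJ, MS, OK, PW, NK, EL, NW, JX, AK
Reachable nodes: 19 of 23 total.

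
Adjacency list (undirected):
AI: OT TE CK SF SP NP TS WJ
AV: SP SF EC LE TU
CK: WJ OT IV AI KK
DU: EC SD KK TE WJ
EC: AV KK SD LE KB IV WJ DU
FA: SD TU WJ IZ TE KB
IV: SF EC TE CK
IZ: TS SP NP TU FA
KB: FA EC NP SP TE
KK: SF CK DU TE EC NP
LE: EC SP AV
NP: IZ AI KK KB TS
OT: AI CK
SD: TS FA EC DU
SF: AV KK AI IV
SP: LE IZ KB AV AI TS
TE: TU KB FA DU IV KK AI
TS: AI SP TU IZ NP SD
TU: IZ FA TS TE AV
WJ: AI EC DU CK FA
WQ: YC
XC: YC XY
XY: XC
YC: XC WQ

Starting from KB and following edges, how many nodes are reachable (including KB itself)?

20

BFS from KB visits: KB, TE, SP, NP, FA, EC, TU, KK, IV, DU, AI, TS, LE, IZ, AV, WJ, SD, SF, CK, OT
Reachable nodes: 20 of 24 total.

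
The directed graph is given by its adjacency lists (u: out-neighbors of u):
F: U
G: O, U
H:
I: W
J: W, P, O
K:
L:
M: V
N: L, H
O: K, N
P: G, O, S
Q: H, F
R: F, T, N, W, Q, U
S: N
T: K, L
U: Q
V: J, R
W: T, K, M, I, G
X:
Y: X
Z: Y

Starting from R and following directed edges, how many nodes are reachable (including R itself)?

18

BFS from R visits: R, F, T, N, W, Q, U, K, L, H, M, I, G, V, O, J, P, S
Reachable nodes: 18 of 21 total.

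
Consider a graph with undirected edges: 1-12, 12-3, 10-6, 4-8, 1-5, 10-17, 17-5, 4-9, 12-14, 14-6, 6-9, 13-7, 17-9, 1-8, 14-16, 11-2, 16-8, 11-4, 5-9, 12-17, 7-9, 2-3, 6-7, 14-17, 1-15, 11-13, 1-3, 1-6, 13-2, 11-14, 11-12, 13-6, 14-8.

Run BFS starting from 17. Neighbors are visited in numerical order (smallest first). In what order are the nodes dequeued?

17 -> 5 -> 9 -> 10 -> 12 -> 14 -> 1 -> 4 -> 6 -> 7 -> 3 -> 11 -> 8 -> 16 -> 15 -> 13 -> 2

Visit 17; enqueue 5, 9, 10, 12, 14 → queue [5, 9, 10, 12, 14]
Visit 5; enqueue 1 → queue [9, 10, 12, 14, 1]
Visit 9; enqueue 4, 6, 7 → queue [10, 12, 14, 1, 4, 6, 7]
Visit 10 → queue [12, 14, 1, 4, 6, 7]
Visit 12; enqueue 3, 11 → queue [14, 1, 4, 6, 7, 3, 11]
Visit 14; enqueue 8, 16 → queue [1, 4, 6, 7, 3, 11, 8, 16]
Visit 1; enqueue 15 → queue [4, 6, 7, 3, 11, 8, 16, 15]
Visit 4 → queue [6, 7, 3, 11, 8, 16, 15]
Visit 6; enqueue 13 → queue [7, 3, 11, 8, 16, 15, 13]
Visit 7 → queue [3, 11, 8, 16, 15, 13]
Visit 3; enqueue 2 → queue [11, 8, 16, 15, 13, 2]
Visit 11 → queue [8, 16, 15, 13, 2]
Visit 8 → queue [16, 15, 13, 2]
Visit 16 → queue [15, 13, 2]
Visit 15 → queue [13, 2]
Visit 13 → queue [2]
Visit 2 → queue []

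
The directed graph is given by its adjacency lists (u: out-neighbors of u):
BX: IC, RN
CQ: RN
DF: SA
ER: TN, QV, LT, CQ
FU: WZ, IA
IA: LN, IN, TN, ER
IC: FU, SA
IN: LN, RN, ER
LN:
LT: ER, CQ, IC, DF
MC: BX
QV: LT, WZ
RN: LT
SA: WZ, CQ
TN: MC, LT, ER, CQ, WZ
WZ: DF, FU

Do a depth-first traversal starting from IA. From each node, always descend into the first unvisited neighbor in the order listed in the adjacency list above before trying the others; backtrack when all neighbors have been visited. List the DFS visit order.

IA -> LN -> IN -> RN -> LT -> ER -> TN -> MC -> BX -> IC -> FU -> WZ -> DF -> SA -> CQ -> QV

Visit IA
IA → LN
IA → IN
IN → RN
RN → LT
LT → ER
ER → TN
TN → MC
MC → BX
BX → IC
IC → FU
FU → WZ
WZ → DF
DF → SA
SA → CQ
ER → QV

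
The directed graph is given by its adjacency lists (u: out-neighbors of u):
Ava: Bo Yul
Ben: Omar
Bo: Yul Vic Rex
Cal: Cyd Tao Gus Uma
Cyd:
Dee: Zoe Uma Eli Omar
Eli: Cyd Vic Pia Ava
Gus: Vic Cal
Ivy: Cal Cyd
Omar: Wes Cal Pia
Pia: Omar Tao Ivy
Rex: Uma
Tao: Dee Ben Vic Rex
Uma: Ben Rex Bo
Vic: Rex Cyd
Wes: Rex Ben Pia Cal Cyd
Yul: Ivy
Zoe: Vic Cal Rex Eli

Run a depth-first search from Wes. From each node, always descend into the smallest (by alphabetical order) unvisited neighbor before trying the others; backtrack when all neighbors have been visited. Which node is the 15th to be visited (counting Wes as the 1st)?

Visit Wes
Wes → Ben
Ben → Omar
Omar → Cal
Cal → Cyd
Cal → Gus
Gus → Vic
Vic → Rex
Rex → Uma
Uma → Bo
Bo → Yul
Yul → Ivy
Cal → Tao
Tao → Dee
Dee → Eli
Eli → Ava
Eli → Pia
Dee → Zoe

Visit order: Wes, Ben, Omar, Cal, Cyd, Gus, Vic, Rex, Uma, Bo, Yul, Ivy, Tao, Dee, Eli, Ava, Pia, Zoe

Eli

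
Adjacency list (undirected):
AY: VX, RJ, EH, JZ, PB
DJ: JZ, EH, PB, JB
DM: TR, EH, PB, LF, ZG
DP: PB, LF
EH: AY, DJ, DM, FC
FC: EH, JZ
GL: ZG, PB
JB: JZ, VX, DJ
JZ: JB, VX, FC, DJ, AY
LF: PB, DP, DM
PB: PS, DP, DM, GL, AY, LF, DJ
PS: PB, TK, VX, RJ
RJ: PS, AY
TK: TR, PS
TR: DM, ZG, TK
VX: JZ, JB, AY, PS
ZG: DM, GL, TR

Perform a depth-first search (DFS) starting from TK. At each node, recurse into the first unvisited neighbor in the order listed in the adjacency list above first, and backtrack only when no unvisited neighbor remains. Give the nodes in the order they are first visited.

TK TR DM EH AY VX JZ JB DJ PB PS RJ DP LF GL ZG FC

Visit TK
TK → TR
TR → DM
DM → EH
EH → AY
AY → VX
VX → JZ
JZ → JB
JB → DJ
DJ → PB
PB → PS
PS → RJ
PB → DP
DP → LF
PB → GL
GL → ZG
JZ → FC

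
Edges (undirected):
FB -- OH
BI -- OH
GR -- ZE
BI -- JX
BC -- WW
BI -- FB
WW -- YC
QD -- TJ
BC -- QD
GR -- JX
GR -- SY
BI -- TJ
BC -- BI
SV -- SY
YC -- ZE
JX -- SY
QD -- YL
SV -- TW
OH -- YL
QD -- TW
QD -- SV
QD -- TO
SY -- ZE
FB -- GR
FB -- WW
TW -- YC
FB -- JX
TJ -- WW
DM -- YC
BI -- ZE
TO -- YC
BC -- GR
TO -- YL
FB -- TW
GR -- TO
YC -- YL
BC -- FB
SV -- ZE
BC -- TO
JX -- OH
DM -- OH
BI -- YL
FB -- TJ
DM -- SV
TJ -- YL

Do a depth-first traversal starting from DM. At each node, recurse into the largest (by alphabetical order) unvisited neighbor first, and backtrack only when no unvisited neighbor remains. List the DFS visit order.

Visit DM
DM → YC
YC → ZE
ZE → SY
SY → SV
SV → TW
TW → QD
QD → YL
YL → TO
TO → GR
GR → JX
JX → OH
OH → FB
FB → WW
WW → TJ
TJ → BI
BI → BC

DM, YC, ZE, SY, SV, TW, QD, YL, TO, GR, JX, OH, FB, WW, TJ, BI, BC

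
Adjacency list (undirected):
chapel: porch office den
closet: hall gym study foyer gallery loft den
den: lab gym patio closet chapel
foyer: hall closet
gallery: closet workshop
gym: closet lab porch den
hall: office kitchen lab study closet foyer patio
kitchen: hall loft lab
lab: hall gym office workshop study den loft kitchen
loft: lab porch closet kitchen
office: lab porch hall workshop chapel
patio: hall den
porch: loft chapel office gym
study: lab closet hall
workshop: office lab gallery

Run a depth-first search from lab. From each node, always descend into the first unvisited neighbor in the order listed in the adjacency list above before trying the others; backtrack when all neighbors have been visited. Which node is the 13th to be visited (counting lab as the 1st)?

Visit lab
lab → hall
hall → office
office → porch
porch → loft
loft → closet
closet → gym
gym → den
den → patio
den → chapel
closet → study
closet → foyer
closet → gallery
gallery → workshop
loft → kitchen

Visit order: lab, hall, office, porch, loft, closet, gym, den, patio, chapel, study, foyer, gallery, workshop, kitchen

gallery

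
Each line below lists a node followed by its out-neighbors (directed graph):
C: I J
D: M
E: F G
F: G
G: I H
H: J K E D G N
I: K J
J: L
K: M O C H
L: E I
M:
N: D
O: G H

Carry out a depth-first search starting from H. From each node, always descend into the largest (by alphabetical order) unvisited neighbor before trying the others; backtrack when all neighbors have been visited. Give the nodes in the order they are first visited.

H → N → D → M → K → O → G → I → J → L → E → F → C

Visit H
H → N
N → D
D → M
H → K
K → O
O → G
G → I
I → J
J → L
L → E
E → F
K → C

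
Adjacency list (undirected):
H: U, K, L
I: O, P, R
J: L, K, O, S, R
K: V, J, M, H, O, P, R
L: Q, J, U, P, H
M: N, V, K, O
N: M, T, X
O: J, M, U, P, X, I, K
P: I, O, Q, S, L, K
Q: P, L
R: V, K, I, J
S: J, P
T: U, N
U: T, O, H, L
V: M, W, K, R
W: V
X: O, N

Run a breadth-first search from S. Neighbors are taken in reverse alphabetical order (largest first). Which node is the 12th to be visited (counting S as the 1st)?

Visit S; enqueue P, J → queue [P, J]
Visit P; enqueue Q, O, L, K, I → queue [J, Q, O, L, K, I]
Visit J; enqueue R → queue [Q, O, L, K, I, R]
Visit Q → queue [O, L, K, I, R]
Visit O; enqueue X, U, M → queue [L, K, I, R, X, U, M]
Visit L; enqueue H → queue [K, I, R, X, U, M, H]
Visit K; enqueue V → queue [I, R, X, U, M, H, V]
Visit I → queue [R, X, U, M, H, V]
Visit R → queue [X, U, M, H, V]
Visit X; enqueue N → queue [U, M, H, V, N]
Visit U; enqueue T → queue [M, H, V, N, T]
Visit M → queue [H, V, N, T]
Visit H → queue [V, N, T]
Visit V; enqueue W → queue [N, T, W]
Visit N → queue [T, W]
Visit T → queue [W]
Visit W → queue []

Visit order: S, P, J, Q, O, L, K, I, R, X, U, M, H, V, N, T, W

M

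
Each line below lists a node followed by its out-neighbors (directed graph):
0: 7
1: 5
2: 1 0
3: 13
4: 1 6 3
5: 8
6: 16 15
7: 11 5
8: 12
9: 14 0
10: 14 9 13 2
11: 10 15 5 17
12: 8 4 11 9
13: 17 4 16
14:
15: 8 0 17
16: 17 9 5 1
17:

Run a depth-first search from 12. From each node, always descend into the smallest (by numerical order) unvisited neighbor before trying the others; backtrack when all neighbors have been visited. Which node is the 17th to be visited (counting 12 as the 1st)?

17

Visit 12
12 → 4
4 → 1
1 → 5
5 → 8
4 → 3
3 → 13
13 → 16
16 → 9
9 → 0
0 → 7
7 → 11
11 → 10
10 → 2
10 → 14
11 → 15
15 → 17
4 → 6

Visit order: 12, 4, 1, 5, 8, 3, 13, 16, 9, 0, 7, 11, 10, 2, 14, 15, 17, 6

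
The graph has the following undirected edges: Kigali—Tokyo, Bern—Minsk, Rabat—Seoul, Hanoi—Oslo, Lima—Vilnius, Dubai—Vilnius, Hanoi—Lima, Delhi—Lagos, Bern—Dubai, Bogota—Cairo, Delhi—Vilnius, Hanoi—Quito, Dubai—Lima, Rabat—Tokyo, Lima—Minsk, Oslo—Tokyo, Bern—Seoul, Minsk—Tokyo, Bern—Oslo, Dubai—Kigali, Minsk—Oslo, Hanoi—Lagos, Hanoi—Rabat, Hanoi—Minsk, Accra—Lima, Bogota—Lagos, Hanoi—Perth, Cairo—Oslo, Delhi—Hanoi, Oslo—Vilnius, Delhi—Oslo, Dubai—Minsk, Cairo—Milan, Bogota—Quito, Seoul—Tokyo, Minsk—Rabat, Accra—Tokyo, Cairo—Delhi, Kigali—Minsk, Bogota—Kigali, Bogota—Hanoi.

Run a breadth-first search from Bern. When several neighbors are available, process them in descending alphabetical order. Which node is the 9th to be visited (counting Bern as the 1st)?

Hanoi

Visit Bern; enqueue Seoul, Oslo, Minsk, Dubai → queue [Seoul, Oslo, Minsk, Dubai]
Visit Seoul; enqueue Tokyo, Rabat → queue [Oslo, Minsk, Dubai, Tokyo, Rabat]
Visit Oslo; enqueue Vilnius, Hanoi, Delhi, Cairo → queue [Minsk, Dubai, Tokyo, Rabat, Vilnius, Hanoi, Delhi, Cairo]
Visit Minsk; enqueue Lima, Kigali → queue [Dubai, Tokyo, Rabat, Vilnius, Hanoi, Delhi, Cairo, Lima, Kigali]
Visit Dubai → queue [Tokyo, Rabat, Vilnius, Hanoi, Delhi, Cairo, Lima, Kigali]
Visit Tokyo; enqueue Accra → queue [Rabat, Vilnius, Hanoi, Delhi, Cairo, Lima, Kigali, Accra]
Visit Rabat → queue [Vilnius, Hanoi, Delhi, Cairo, Lima, Kigali, Accra]
Visit Vilnius → queue [Hanoi, Delhi, Cairo, Lima, Kigali, Accra]
Visit Hanoi; enqueue Quito, Perth, Lagos, Bogota → queue [Delhi, Cairo, Lima, Kigali, Accra, Quito, Perth, Lagos, Bogota]
Visit Delhi → queue [Cairo, Lima, Kigali, Accra, Quito, Perth, Lagos, Bogota]
Visit Cairo; enqueue Milan → queue [Lima, Kigali, Accra, Quito, Perth, Lagos, Bogota, Milan]
Visit Lima → queue [Kigali, Accra, Quito, Perth, Lagos, Bogota, Milan]
Visit Kigali → queue [Accra, Quito, Perth, Lagos, Bogota, Milan]
Visit Accra → queue [Quito, Perth, Lagos, Bogota, Milan]
Visit Quito → queue [Perth, Lagos, Bogota, Milan]
Visit Perth → queue [Lagos, Bogota, Milan]
Visit Lagos → queue [Bogota, Milan]
Visit Bogota → queue [Milan]
Visit Milan → queue []

Visit order: Bern, Seoul, Oslo, Minsk, Dubai, Tokyo, Rabat, Vilnius, Hanoi, Delhi, Cairo, Lima, Kigali, Accra, Quito, Perth, Lagos, Bogota, Milan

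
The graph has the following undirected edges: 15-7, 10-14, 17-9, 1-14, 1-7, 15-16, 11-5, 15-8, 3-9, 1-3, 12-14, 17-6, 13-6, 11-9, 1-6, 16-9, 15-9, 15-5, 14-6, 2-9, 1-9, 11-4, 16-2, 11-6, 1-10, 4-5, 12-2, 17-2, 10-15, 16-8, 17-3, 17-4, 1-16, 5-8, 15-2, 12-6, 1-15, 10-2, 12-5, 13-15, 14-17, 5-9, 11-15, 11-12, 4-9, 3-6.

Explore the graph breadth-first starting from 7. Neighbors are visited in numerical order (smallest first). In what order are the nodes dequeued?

7 → 1 → 15 → 3 → 6 → 9 → 10 → 14 → 16 → 2 → 5 → 8 → 11 → 13 → 17 → 12 → 4

Visit 7; enqueue 1, 15 → queue [1, 15]
Visit 1; enqueue 3, 6, 9, 10, 14, 16 → queue [15, 3, 6, 9, 10, 14, 16]
Visit 15; enqueue 2, 5, 8, 11, 13 → queue [3, 6, 9, 10, 14, 16, 2, 5, 8, 11, 13]
Visit 3; enqueue 17 → queue [6, 9, 10, 14, 16, 2, 5, 8, 11, 13, 17]
Visit 6; enqueue 12 → queue [9, 10, 14, 16, 2, 5, 8, 11, 13, 17, 12]
Visit 9; enqueue 4 → queue [10, 14, 16, 2, 5, 8, 11, 13, 17, 12, 4]
Visit 10 → queue [14, 16, 2, 5, 8, 11, 13, 17, 12, 4]
Visit 14 → queue [16, 2, 5, 8, 11, 13, 17, 12, 4]
Visit 16 → queue [2, 5, 8, 11, 13, 17, 12, 4]
Visit 2 → queue [5, 8, 11, 13, 17, 12, 4]
Visit 5 → queue [8, 11, 13, 17, 12, 4]
Visit 8 → queue [11, 13, 17, 12, 4]
Visit 11 → queue [13, 17, 12, 4]
Visit 13 → queue [17, 12, 4]
Visit 17 → queue [12, 4]
Visit 12 → queue [4]
Visit 4 → queue []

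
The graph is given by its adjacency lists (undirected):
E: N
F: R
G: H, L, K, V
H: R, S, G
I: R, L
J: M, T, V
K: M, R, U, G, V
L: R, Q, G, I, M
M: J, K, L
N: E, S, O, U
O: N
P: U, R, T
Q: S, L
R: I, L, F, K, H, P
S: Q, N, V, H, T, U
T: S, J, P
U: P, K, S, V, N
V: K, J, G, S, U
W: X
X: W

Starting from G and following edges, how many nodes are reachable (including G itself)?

BFS from G visits: G, V, L, K, H, U, S, J, R, Q, M, I, P, N, T, F, O, E
Reachable nodes: 18 of 20 total.

18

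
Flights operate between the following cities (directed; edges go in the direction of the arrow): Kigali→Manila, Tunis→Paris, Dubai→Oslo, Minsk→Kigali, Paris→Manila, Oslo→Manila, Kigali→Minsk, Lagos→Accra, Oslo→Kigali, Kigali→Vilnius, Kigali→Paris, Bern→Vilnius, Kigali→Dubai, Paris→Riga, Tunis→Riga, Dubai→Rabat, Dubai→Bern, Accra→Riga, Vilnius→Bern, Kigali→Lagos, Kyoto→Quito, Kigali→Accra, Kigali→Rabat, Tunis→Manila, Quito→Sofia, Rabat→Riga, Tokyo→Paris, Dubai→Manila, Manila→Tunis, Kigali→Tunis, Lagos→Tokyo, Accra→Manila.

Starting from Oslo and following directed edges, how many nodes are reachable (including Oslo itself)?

BFS from Oslo visits: Oslo, Manila, Kigali, Tunis, Vilnius, Rabat, Paris, Minsk, Lagos, Dubai, Accra, Riga, Bern, Tokyo
Reachable nodes: 14 of 17 total.

14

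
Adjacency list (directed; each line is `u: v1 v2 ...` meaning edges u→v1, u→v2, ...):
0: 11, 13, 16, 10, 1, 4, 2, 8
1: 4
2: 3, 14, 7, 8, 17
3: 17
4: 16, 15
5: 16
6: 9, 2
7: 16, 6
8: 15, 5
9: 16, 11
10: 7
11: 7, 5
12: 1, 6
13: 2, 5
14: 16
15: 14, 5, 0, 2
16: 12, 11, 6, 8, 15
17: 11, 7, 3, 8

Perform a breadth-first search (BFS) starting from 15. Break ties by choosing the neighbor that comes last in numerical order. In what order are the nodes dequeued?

Visit 15; enqueue 14, 5, 2, 0 → queue [14, 5, 2, 0]
Visit 14; enqueue 16 → queue [5, 2, 0, 16]
Visit 5 → queue [2, 0, 16]
Visit 2; enqueue 17, 8, 7, 3 → queue [0, 16, 17, 8, 7, 3]
Visit 0; enqueue 13, 11, 10, 4, 1 → queue [16, 17, 8, 7, 3, 13, 11, 10, 4, 1]
Visit 16; enqueue 12, 6 → queue [17, 8, 7, 3, 13, 11, 10, 4, 1, 12, 6]
Visit 17 → queue [8, 7, 3, 13, 11, 10, 4, 1, 12, 6]
Visit 8 → queue [7, 3, 13, 11, 10, 4, 1, 12, 6]
Visit 7 → queue [3, 13, 11, 10, 4, 1, 12, 6]
Visit 3 → queue [13, 11, 10, 4, 1, 12, 6]
Visit 13 → queue [11, 10, 4, 1, 12, 6]
Visit 11 → queue [10, 4, 1, 12, 6]
Visit 10 → queue [4, 1, 12, 6]
Visit 4 → queue [1, 12, 6]
Visit 1 → queue [12, 6]
Visit 12 → queue [6]
Visit 6; enqueue 9 → queue [9]
Visit 9 → queue []

15 14 5 2 0 16 17 8 7 3 13 11 10 4 1 12 6 9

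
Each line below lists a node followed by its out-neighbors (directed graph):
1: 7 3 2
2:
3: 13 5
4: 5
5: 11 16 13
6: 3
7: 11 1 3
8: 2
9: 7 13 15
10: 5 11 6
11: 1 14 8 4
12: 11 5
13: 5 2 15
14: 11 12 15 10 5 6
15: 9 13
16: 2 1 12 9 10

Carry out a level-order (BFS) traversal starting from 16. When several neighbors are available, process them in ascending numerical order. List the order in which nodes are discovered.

16 1 2 9 10 12 3 7 13 15 5 6 11 4 8 14

Visit 16; enqueue 1, 2, 9, 10, 12 → queue [1, 2, 9, 10, 12]
Visit 1; enqueue 3, 7 → queue [2, 9, 10, 12, 3, 7]
Visit 2 → queue [9, 10, 12, 3, 7]
Visit 9; enqueue 13, 15 → queue [10, 12, 3, 7, 13, 15]
Visit 10; enqueue 5, 6, 11 → queue [12, 3, 7, 13, 15, 5, 6, 11]
Visit 12 → queue [3, 7, 13, 15, 5, 6, 11]
Visit 3 → queue [7, 13, 15, 5, 6, 11]
Visit 7 → queue [13, 15, 5, 6, 11]
Visit 13 → queue [15, 5, 6, 11]
Visit 15 → queue [5, 6, 11]
Visit 5 → queue [6, 11]
Visit 6 → queue [11]
Visit 11; enqueue 4, 8, 14 → queue [4, 8, 14]
Visit 4 → queue [8, 14]
Visit 8 → queue [14]
Visit 14 → queue []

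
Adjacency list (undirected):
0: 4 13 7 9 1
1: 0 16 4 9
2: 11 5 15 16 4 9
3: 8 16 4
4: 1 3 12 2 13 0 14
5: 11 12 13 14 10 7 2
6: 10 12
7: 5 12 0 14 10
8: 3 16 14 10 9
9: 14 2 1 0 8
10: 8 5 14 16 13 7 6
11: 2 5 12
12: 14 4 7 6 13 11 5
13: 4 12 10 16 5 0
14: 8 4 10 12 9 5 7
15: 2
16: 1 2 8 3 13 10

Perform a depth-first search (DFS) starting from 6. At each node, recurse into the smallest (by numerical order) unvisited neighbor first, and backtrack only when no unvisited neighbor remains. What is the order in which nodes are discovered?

Visit 6
6 → 10
10 → 5
5 → 2
2 → 4
4 → 0
0 → 1
1 → 9
9 → 8
8 → 3
3 → 16
16 → 13
13 → 12
12 → 7
7 → 14
12 → 11
2 → 15

6 -> 10 -> 5 -> 2 -> 4 -> 0 -> 1 -> 9 -> 8 -> 3 -> 16 -> 13 -> 12 -> 7 -> 14 -> 11 -> 15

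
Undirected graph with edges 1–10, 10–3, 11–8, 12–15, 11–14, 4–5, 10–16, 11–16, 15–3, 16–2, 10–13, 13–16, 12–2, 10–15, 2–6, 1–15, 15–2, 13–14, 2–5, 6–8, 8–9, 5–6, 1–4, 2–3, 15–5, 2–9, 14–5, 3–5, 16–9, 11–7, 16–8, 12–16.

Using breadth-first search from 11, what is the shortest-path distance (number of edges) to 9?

2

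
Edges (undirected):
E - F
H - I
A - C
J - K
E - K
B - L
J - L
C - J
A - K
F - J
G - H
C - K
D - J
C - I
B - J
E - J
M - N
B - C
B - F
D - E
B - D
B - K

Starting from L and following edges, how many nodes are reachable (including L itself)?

12

BFS from L visits: L, B, J, C, D, F, K, E, A, I, H, G
Reachable nodes: 12 of 14 total.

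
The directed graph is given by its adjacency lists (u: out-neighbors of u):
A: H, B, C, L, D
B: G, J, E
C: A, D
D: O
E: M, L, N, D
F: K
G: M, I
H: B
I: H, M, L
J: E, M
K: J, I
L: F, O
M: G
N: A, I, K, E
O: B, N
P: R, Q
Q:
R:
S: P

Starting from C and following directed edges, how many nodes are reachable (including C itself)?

15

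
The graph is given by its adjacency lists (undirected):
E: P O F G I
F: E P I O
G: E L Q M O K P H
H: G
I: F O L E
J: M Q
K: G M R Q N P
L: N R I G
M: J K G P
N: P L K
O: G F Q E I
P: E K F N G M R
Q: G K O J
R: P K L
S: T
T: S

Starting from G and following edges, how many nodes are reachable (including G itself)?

BFS from G visits: G, E, L, Q, M, O, K, P, H, F, I, N, R, J
Reachable nodes: 14 of 16 total.

14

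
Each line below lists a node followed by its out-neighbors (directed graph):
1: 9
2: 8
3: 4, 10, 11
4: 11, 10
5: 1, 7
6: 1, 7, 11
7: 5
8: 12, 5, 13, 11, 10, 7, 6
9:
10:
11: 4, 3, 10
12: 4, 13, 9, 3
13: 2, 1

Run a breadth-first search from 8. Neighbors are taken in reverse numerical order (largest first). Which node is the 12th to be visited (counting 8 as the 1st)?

4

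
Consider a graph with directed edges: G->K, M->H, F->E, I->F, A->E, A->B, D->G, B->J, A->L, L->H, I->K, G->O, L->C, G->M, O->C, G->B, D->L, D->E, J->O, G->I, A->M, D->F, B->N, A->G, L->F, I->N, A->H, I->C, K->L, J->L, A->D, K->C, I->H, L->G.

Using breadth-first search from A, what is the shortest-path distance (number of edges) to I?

Level 0: A
Level 1: B, D, E, G, H, L, M
Level 2: C, F, I, J, K, N, O
I first appears at level 2.

2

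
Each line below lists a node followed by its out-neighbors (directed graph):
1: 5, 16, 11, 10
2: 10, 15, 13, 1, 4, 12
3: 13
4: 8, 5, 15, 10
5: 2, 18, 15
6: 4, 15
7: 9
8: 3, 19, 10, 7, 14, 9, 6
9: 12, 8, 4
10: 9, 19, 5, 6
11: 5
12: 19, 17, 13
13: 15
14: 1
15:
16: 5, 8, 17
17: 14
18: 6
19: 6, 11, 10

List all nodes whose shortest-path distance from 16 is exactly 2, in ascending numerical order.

2, 3, 6, 7, 9, 10, 14, 15, 18, 19

Level 0: 16
Level 1: 5, 8, 17
Level 2: 2, 3, 6, 7, 9, 10, 14, 15, 18, 19
Level 3: 1, 4, 11, 12, 13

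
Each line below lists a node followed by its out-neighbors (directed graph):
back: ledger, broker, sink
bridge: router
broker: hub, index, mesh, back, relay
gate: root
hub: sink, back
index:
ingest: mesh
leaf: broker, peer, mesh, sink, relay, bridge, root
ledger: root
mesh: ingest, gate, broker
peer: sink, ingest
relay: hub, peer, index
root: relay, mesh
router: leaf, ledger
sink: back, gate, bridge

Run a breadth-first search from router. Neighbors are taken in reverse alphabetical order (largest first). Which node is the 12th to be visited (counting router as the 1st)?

Visit router; enqueue ledger, leaf → queue [ledger, leaf]
Visit ledger; enqueue root → queue [leaf, root]
Visit leaf; enqueue sink, relay, peer, mesh, broker, bridge → queue [root, sink, relay, peer, mesh, broker, bridge]
Visit root → queue [sink, relay, peer, mesh, broker, bridge]
Visit sink; enqueue gate, back → queue [relay, peer, mesh, broker, bridge, gate, back]
Visit relay; enqueue index, hub → queue [peer, mesh, broker, bridge, gate, back, index, hub]
Visit peer; enqueue ingest → queue [mesh, broker, bridge, gate, back, index, hub, ingest]
Visit mesh → queue [broker, bridge, gate, back, index, hub, ingest]
Visit broker → queue [bridge, gate, back, index, hub, ingest]
Visit bridge → queue [gate, back, index, hub, ingest]
Visit gate → queue [back, index, hub, ingest]
Visit back → queue [index, hub, ingest]
Visit index → queue [hub, ingest]
Visit hub → queue [ingest]
Visit ingest → queue []

Visit order: router, ledger, leaf, root, sink, relay, peer, mesh, broker, bridge, gate, back, index, hub, ingest

back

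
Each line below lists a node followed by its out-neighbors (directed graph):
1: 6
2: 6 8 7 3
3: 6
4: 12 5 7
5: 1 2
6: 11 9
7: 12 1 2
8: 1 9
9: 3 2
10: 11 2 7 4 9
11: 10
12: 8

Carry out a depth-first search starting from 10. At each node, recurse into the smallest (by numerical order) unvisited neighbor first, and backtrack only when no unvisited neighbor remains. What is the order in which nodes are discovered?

Visit 10
10 → 2
2 → 3
3 → 6
6 → 9
6 → 11
2 → 7
7 → 1
7 → 12
12 → 8
10 → 4
4 → 5

10, 2, 3, 6, 9, 11, 7, 1, 12, 8, 4, 5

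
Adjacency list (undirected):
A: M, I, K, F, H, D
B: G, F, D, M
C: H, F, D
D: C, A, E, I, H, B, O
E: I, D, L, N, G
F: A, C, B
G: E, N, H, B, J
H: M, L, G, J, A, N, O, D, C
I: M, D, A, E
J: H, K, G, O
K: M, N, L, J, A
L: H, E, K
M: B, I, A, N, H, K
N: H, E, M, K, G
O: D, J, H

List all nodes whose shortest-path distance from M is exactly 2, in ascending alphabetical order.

C, D, E, F, G, J, L, O

Level 0: M
Level 1: A, B, H, I, K, N
Level 2: C, D, E, F, G, J, L, O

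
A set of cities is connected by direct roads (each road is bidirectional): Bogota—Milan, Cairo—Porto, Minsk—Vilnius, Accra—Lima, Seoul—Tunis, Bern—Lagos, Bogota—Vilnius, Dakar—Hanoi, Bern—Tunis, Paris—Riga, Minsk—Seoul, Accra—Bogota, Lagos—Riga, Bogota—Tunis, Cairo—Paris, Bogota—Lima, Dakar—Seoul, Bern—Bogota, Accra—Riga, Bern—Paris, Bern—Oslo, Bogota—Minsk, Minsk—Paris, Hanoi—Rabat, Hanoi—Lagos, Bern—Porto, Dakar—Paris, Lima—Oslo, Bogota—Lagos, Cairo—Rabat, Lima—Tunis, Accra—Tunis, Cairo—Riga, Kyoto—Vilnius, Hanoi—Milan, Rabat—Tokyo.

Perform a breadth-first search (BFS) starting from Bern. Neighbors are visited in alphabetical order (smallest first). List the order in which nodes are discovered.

Bern Bogota Lagos Oslo Paris Porto Tunis Accra Lima Milan Minsk Vilnius Hanoi Riga Cairo Dakar Seoul Kyoto Rabat Tokyo

Visit Bern; enqueue Bogota, Lagos, Oslo, Paris, Porto, Tunis → queue [Bogota, Lagos, Oslo, Paris, Porto, Tunis]
Visit Bogota; enqueue Accra, Lima, Milan, Minsk, Vilnius → queue [Lagos, Oslo, Paris, Porto, Tunis, Accra, Lima, Milan, Minsk, Vilnius]
Visit Lagos; enqueue Hanoi, Riga → queue [Oslo, Paris, Porto, Tunis, Accra, Lima, Milan, Minsk, Vilnius, Hanoi, Riga]
Visit Oslo → queue [Paris, Porto, Tunis, Accra, Lima, Milan, Minsk, Vilnius, Hanoi, Riga]
Visit Paris; enqueue Cairo, Dakar → queue [Porto, Tunis, Accra, Lima, Milan, Minsk, Vilnius, Hanoi, Riga, Cairo, Dakar]
Visit Porto → queue [Tunis, Accra, Lima, Milan, Minsk, Vilnius, Hanoi, Riga, Cairo, Dakar]
Visit Tunis; enqueue Seoul → queue [Accra, Lima, Milan, Minsk, Vilnius, Hanoi, Riga, Cairo, Dakar, Seoul]
Visit Accra → queue [Lima, Milan, Minsk, Vilnius, Hanoi, Riga, Cairo, Dakar, Seoul]
Visit Lima → queue [Milan, Minsk, Vilnius, Hanoi, Riga, Cairo, Dakar, Seoul]
Visit Milan → queue [Minsk, Vilnius, Hanoi, Riga, Cairo, Dakar, Seoul]
Visit Minsk → queue [Vilnius, Hanoi, Riga, Cairo, Dakar, Seoul]
Visit Vilnius; enqueue Kyoto → queue [Hanoi, Riga, Cairo, Dakar, Seoul, Kyoto]
Visit Hanoi; enqueue Rabat → queue [Riga, Cairo, Dakar, Seoul, Kyoto, Rabat]
Visit Riga → queue [Cairo, Dakar, Seoul, Kyoto, Rabat]
Visit Cairo → queue [Dakar, Seoul, Kyoto, Rabat]
Visit Dakar → queue [Seoul, Kyoto, Rabat]
Visit Seoul → queue [Kyoto, Rabat]
Visit Kyoto → queue [Rabat]
Visit Rabat; enqueue Tokyo → queue [Tokyo]
Visit Tokyo → queue []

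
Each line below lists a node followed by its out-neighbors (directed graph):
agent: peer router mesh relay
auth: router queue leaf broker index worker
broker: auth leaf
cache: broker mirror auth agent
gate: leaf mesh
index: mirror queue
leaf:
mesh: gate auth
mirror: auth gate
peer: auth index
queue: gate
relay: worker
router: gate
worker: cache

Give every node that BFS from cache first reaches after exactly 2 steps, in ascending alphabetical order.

Level 0: cache
Level 1: agent, auth, broker, mirror
Level 2: gate, index, leaf, mesh, peer, queue, relay, router, worker

gate, index, leaf, mesh, peer, queue, relay, router, worker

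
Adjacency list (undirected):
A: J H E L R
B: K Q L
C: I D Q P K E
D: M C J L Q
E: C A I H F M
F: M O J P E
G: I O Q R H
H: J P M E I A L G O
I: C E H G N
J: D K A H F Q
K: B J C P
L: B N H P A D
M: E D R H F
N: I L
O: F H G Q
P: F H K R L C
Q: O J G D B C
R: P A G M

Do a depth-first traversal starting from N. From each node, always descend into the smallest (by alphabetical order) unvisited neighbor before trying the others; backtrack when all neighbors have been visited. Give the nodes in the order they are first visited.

Visit N
N → I
I → C
C → D
D → J
J → A
A → E
E → F
F → M
M → H
H → G
G → O
O → Q
Q → B
B → K
K → P
P → L
P → R

N, I, C, D, J, A, E, F, M, H, G, O, Q, B, K, P, L, R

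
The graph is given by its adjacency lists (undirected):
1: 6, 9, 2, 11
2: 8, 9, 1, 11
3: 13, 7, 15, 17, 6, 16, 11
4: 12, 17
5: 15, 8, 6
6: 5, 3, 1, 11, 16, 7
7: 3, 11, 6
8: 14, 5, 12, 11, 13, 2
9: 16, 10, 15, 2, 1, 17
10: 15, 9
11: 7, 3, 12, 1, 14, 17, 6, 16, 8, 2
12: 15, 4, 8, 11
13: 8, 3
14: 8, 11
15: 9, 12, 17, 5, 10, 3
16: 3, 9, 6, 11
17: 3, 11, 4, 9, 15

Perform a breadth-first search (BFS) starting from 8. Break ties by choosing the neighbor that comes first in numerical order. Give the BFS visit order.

8 2 5 11 12 13 14 1 9 6 15 3 7 16 17 4 10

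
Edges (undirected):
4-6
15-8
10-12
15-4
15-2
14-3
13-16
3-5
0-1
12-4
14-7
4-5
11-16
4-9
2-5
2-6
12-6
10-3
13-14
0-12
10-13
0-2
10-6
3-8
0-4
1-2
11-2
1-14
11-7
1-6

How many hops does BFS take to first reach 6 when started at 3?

2

Level 0: 3
Level 1: 5, 8, 10, 14
Level 2: 1, 2, 4, 6, 7, 12, 13, 15
Level 3: 0, 9, 11, 16
6 first appears at level 2.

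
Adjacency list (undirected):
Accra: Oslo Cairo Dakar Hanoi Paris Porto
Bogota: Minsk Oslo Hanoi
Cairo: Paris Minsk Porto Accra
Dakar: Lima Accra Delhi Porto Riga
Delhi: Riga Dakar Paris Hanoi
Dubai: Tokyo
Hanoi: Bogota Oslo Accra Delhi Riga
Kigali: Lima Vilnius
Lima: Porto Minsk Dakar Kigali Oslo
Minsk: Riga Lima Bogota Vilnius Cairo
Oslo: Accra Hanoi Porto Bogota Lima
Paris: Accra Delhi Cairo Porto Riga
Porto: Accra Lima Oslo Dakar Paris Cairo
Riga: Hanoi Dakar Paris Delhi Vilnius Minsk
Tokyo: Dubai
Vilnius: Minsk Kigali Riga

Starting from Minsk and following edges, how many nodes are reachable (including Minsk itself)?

BFS from Minsk visits: Minsk, Bogota, Cairo, Lima, Riga, Vilnius, Hanoi, Oslo, Accra, Paris, Porto, Dakar, Kigali, Delhi
Reachable nodes: 14 of 16 total.

14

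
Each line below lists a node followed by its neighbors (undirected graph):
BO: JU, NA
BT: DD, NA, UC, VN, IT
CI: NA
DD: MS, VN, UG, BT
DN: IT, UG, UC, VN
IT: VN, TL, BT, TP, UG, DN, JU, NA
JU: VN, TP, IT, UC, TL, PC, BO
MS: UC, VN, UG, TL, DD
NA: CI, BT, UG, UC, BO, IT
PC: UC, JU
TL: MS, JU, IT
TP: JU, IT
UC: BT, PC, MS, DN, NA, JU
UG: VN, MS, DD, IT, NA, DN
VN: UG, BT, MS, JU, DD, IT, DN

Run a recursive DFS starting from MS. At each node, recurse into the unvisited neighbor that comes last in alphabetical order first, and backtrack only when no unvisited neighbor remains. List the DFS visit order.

Visit MS
MS → VN
VN → UG
UG → NA
NA → UC
UC → PC
PC → JU
JU → TP
TP → IT
IT → TL
IT → DN
IT → BT
BT → DD
JU → BO
NA → CI

MS → VN → UG → NA → UC → PC → JU → TP → IT → TL → DN → BT → DD → BO → CI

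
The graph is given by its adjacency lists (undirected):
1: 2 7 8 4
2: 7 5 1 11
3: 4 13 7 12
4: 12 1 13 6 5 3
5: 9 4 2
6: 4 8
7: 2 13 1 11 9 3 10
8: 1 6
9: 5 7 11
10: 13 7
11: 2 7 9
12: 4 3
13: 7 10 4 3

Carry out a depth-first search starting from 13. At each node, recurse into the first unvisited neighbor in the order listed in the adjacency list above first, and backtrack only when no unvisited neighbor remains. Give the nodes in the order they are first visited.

Visit 13
13 → 7
7 → 2
2 → 5
5 → 9
9 → 11
5 → 4
4 → 12
12 → 3
4 → 1
1 → 8
8 → 6
7 → 10

13, 7, 2, 5, 9, 11, 4, 12, 3, 1, 8, 6, 10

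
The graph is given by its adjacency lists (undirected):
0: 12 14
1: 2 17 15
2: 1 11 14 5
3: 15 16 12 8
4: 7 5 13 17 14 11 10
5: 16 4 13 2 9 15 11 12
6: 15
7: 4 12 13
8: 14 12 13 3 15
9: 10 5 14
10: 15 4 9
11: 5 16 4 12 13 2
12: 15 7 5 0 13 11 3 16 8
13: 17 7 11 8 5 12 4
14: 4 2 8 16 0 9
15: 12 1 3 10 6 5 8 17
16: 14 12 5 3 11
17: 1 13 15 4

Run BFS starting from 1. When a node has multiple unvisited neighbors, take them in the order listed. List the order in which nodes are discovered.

Visit 1; enqueue 2, 17, 15 → queue [2, 17, 15]
Visit 2; enqueue 11, 14, 5 → queue [17, 15, 11, 14, 5]
Visit 17; enqueue 13, 4 → queue [15, 11, 14, 5, 13, 4]
Visit 15; enqueue 12, 3, 10, 6, 8 → queue [11, 14, 5, 13, 4, 12, 3, 10, 6, 8]
Visit 11; enqueue 16 → queue [14, 5, 13, 4, 12, 3, 10, 6, 8, 16]
Visit 14; enqueue 0, 9 → queue [5, 13, 4, 12, 3, 10, 6, 8, 16, 0, 9]
Visit 5 → queue [13, 4, 12, 3, 10, 6, 8, 16, 0, 9]
Visit 13; enqueue 7 → queue [4, 12, 3, 10, 6, 8, 16, 0, 9, 7]
Visit 4 → queue [12, 3, 10, 6, 8, 16, 0, 9, 7]
Visit 12 → queue [3, 10, 6, 8, 16, 0, 9, 7]
Visit 3 → queue [10, 6, 8, 16, 0, 9, 7]
Visit 10 → queue [6, 8, 16, 0, 9, 7]
Visit 6 → queue [8, 16, 0, 9, 7]
Visit 8 → queue [16, 0, 9, 7]
Visit 16 → queue [0, 9, 7]
Visit 0 → queue [9, 7]
Visit 9 → queue [7]
Visit 7 → queue []

1, 2, 17, 15, 11, 14, 5, 13, 4, 12, 3, 10, 6, 8, 16, 0, 9, 7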